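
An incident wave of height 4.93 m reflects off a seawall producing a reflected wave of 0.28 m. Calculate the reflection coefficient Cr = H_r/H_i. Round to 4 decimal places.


Cr = H_r / H_i
Cr = 0.28 / 4.93
Cr = 0.0568

0.0568


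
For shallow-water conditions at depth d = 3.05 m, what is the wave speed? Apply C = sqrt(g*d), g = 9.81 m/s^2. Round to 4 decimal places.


Using the shallow-water approximation:
C = sqrt(g * d) = sqrt(9.81 * 3.05)
C = sqrt(29.9205)
C = 5.4700 m/s

5.4700


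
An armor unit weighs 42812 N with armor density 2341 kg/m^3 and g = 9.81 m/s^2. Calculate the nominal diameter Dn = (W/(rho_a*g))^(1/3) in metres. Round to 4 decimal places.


V = W / (rho_a * g)
V = 42812 / (2341 * 9.81)
V = 42812 / 22965.21
V = 1.864211 m^3
Dn = V^(1/3) = 1.864211^(1/3)
Dn = 1.2307 m

1.2307


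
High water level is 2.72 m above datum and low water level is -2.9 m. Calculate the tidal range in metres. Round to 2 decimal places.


Tidal range = High water - Low water
Tidal range = 2.72 - (-2.9)
Tidal range = 5.62 m

5.62


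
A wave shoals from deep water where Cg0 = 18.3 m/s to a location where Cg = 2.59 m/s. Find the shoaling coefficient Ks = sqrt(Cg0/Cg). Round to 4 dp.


Ks = sqrt(Cg0 / Cg)
Ks = sqrt(18.3 / 2.59)
Ks = sqrt(7.0656)
Ks = 2.6581

2.6581


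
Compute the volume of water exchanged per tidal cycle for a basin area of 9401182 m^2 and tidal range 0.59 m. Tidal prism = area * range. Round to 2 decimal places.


Tidal prism = Area * Tidal range
P = 9401182 * 0.59
P = 5546697.38 m^3

5546697.38


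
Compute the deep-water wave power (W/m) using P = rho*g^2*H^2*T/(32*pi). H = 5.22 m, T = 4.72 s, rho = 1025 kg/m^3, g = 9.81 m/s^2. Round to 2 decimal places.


P = rho * g^2 * H^2 * T / (32 * pi)
P = 1025 * 9.81^2 * 5.22^2 * 4.72 / (32 * pi)
P = 1025 * 96.2361 * 27.2484 * 4.72 / 100.53096
P = 126195.84 W/m

126195.84


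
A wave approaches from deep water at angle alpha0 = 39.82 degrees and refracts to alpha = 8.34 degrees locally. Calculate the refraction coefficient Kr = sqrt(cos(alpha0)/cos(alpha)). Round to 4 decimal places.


Kr = sqrt(cos(alpha0) / cos(alpha))
cos(39.82) = 0.768060
cos(8.34) = 0.989425
Kr = sqrt(0.768060 / 0.989425)
Kr = sqrt(0.776269)
Kr = 0.8811

0.8811


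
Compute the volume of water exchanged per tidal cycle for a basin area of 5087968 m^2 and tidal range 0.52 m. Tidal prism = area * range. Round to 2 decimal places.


Tidal prism = Area * Tidal range
P = 5087968 * 0.52
P = 2645743.36 m^3

2645743.36


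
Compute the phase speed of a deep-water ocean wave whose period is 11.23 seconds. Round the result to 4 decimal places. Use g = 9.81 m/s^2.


We use the deep-water celerity formula:
C = g * T / (2 * pi)
C = 9.81 * 11.23 / (2 * 3.14159...)
C = 110.166300 / 6.283185
C = 17.5335 m/s

17.5335


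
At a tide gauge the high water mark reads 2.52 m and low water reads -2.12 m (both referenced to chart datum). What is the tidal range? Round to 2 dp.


Tidal range = High water - Low water
Tidal range = 2.52 - (-2.12)
Tidal range = 4.64 m

4.64


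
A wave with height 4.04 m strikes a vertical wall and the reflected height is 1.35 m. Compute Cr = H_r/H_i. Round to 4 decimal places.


Cr = H_r / H_i
Cr = 1.35 / 4.04
Cr = 0.3342

0.3342


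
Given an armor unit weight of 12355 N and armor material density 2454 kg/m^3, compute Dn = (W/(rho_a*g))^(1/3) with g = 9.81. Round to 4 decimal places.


V = W / (rho_a * g)
V = 12355 / (2454 * 9.81)
V = 12355 / 24073.74
V = 0.513215 m^3
Dn = V^(1/3) = 0.513215^(1/3)
Dn = 0.8006 m

0.8006


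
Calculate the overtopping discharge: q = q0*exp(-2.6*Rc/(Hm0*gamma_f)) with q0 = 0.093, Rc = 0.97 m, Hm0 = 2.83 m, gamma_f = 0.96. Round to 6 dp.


q = q0 * exp(-2.6 * Rc / (Hm0 * gamma_f))
Exponent = -2.6 * 0.97 / (2.83 * 0.96)
= -2.6 * 0.97 / 2.7168
= -0.928298
exp(-0.928298) = 0.395226
q = 0.093 * 0.395226
q = 0.036756 m^3/s/m

0.036756


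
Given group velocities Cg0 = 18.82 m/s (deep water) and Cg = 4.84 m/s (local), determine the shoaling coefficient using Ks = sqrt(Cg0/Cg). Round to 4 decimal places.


Ks = sqrt(Cg0 / Cg)
Ks = sqrt(18.82 / 4.84)
Ks = sqrt(3.8884)
Ks = 1.9719

1.9719


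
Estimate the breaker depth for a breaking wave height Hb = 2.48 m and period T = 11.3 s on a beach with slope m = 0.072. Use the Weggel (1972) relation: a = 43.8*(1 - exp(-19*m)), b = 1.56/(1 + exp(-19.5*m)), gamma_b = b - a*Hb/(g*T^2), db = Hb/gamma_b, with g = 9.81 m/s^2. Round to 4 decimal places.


a = 43.8 * (1 - exp(-19 * m))
exp(-19 * 0.072) = exp(-1.3680) = 0.254616
a = 43.8 * (1 - 0.254616) = 32.647833
b = 1.56 / (1 + exp(-19.5 * m))
exp(-19.5 * 0.072) = exp(-1.4040) = 0.245613
b = 1.56 / (1 + 0.245613) = 1.252396
Hb / (g * T^2) = 2.48 / (9.81 * 11.3^2) = 2.48 / 1252.6389 = 0.00197982
gamma_b = b - a * Hb/(g*T^2) = 1.252396 - 32.647833 * 0.00197982 = 1.187759
db = Hb / gamma_b = 2.48 / 1.187759
db = 2.0880 m

2.0880


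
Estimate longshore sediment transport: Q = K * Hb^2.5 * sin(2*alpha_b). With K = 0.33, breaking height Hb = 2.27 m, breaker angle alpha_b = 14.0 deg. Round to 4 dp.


Q = K * Hb^2.5 * sin(2 * alpha_b)
Hb^2.5 = 2.27^2.5 = 7.763627
sin(2 * 14.0) = sin(28.0) = 0.469472
Q = 0.33 * 7.763627 * 0.469472
Q = 1.2028 m^3/s

1.2028


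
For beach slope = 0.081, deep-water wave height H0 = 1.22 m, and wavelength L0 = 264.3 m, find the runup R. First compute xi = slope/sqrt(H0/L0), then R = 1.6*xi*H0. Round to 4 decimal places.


xi = slope / sqrt(H0/L0)
H0/L0 = 1.22/264.3 = 0.004616
sqrt(0.004616) = 0.067941
xi = 0.081 / 0.067941 = 1.192213
R = 1.6 * xi * H0 = 1.6 * 1.192213 * 1.22
R = 2.3272 m

2.3272


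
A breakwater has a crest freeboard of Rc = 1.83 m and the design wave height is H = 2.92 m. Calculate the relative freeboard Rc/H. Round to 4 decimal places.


Relative freeboard = Rc / H
= 1.83 / 2.92
= 0.6267

0.6267


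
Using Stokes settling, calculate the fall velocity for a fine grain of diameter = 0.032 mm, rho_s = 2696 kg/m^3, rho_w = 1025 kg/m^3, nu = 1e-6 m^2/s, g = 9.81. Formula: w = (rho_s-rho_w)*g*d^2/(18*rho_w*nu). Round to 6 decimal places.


w = (rho_s - rho_w) * g * d^2 / (18 * rho_w * nu)
d = 0.032 mm = 0.000032 m
rho_s - rho_w = 2696 - 1025 = 1671
Numerator = 1671 * 9.81 * (0.000032)^2 = 0.000016785930
Denominator = 18 * 1025 * 1e-6 = 0.018450
w = 0.000910 m/s

0.000910


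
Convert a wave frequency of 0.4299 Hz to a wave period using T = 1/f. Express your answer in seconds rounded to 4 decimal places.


T = 1 / f
T = 1 / 0.4299
T = 2.3261 s

2.3261


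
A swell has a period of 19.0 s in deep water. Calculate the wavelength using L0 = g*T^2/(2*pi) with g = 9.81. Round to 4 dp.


L0 = g * T^2 / (2 * pi)
L0 = 9.81 * 19.0^2 / (2 * pi)
L0 = 9.81 * 361.0000 / 6.28319
L0 = 3541.4100 / 6.28319
L0 = 563.6329 m

563.6329


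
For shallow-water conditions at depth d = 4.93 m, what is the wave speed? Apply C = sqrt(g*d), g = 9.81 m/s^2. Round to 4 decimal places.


Using the shallow-water approximation:
C = sqrt(g * d) = sqrt(9.81 * 4.93)
C = sqrt(48.3633)
C = 6.9544 m/s

6.9544


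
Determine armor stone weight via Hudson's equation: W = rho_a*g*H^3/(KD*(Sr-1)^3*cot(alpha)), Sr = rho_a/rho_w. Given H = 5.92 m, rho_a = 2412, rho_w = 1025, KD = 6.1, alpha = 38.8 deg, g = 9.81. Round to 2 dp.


Sr = rho_a / rho_w = 2412 / 1025 = 2.353171
(Sr - 1) = 1.353171
(Sr - 1)^3 = 2.477752
cot(38.8) = 1 / tan(38.8) = 1 / 0.804021 = 1.243749
Numerator = 2412 * 9.81 * 5.92^3 = 4909207.9745
Denominator = 6.1 * 2.477752 * 1.243749 = 18.798380
W = 4909207.9745 / 18.798380
W = 261150.59 N

261150.59


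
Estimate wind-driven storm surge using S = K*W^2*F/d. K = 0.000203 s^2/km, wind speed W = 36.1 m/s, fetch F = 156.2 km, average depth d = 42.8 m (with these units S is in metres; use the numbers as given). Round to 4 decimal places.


S = K * W^2 * F / d
W^2 = 36.1^2 = 1303.21
S = 0.000203 * 1303.21 * 156.2 / 42.8
Numerator = 0.000203 * 1303.21 * 156.2 = 41.322965
S = 41.322965 / 42.8 = 0.9655 m

0.9655


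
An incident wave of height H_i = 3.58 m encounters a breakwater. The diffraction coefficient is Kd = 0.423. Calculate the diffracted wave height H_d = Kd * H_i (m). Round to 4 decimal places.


H_d = Kd * H_i
H_d = 0.423 * 3.58
H_d = 1.5143 m

1.5143


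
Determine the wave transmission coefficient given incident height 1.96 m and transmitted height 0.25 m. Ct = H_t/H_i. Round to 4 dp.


Ct = H_t / H_i
Ct = 0.25 / 1.96
Ct = 0.1276

0.1276


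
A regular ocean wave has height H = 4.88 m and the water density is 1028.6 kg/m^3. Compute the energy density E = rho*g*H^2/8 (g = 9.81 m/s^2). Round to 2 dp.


E = (1/8) * rho * g * H^2
E = (1/8) * 1028.6 * 9.81 * 4.88^2
E = 0.125 * 1028.6 * 9.81 * 23.8144
E = 30037.60 J/m^2

30037.60


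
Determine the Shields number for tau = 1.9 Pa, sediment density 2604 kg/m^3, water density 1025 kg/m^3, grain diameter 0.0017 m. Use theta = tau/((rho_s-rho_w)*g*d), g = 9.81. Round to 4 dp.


theta = tau / ((rho_s - rho_w) * g * d)
rho_s - rho_w = 2604 - 1025 = 1579
Denominator = 1579 * 9.81 * 0.0017 = 26.332983
theta = 1.9 / 26.332983
theta = 0.0722

0.0722


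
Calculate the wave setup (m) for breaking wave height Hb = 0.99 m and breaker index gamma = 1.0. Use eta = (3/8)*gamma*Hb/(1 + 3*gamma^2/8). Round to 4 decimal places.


eta = (3/8) * gamma * Hb / (1 + 3*gamma^2/8)
Numerator = (3/8) * 1.0 * 0.99 = 0.371250
Denominator = 1 + 3*1.0^2/8 = 1 + 0.375000 = 1.375000
eta = 0.371250 / 1.375000
eta = 0.2700 m

0.2700


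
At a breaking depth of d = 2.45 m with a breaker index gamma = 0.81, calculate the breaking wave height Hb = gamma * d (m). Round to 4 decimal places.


Hb = gamma * d
Hb = 0.81 * 2.45
Hb = 1.9845 m

1.9845


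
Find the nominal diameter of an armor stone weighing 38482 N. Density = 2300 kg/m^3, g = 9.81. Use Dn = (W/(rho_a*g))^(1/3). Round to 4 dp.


V = W / (rho_a * g)
V = 38482 / (2300 * 9.81)
V = 38482 / 22563.00
V = 1.705536 m^3
Dn = V^(1/3) = 1.705536^(1/3)
Dn = 1.1948 m

1.1948


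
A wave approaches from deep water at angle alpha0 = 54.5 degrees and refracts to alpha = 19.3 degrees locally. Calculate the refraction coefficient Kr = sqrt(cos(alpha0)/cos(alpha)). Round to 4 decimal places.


Kr = sqrt(cos(alpha0) / cos(alpha))
cos(54.5) = 0.580703
cos(19.3) = 0.943801
Kr = sqrt(0.580703 / 0.943801)
Kr = sqrt(0.615281)
Kr = 0.7844

0.7844


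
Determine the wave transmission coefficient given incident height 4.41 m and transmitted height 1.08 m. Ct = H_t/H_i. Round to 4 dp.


Ct = H_t / H_i
Ct = 1.08 / 4.41
Ct = 0.2449

0.2449


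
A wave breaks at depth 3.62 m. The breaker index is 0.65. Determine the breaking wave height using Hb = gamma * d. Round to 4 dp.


Hb = gamma * d
Hb = 0.65 * 3.62
Hb = 2.3530 m

2.3530


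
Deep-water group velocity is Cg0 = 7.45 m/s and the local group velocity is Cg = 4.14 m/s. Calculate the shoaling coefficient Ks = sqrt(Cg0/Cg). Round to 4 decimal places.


Ks = sqrt(Cg0 / Cg)
Ks = sqrt(7.45 / 4.14)
Ks = sqrt(1.7995)
Ks = 1.3415

1.3415


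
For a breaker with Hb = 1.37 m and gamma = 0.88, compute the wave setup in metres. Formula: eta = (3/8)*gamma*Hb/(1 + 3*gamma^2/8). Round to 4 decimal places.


eta = (3/8) * gamma * Hb / (1 + 3*gamma^2/8)
Numerator = (3/8) * 0.88 * 1.37 = 0.452100
Denominator = 1 + 3*0.88^2/8 = 1 + 0.290400 = 1.290400
eta = 0.452100 / 1.290400
eta = 0.3504 m

0.3504


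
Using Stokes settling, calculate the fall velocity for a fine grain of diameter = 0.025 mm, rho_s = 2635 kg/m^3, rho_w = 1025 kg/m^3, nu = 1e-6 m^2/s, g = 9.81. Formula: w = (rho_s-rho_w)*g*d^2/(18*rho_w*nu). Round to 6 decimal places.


w = (rho_s - rho_w) * g * d^2 / (18 * rho_w * nu)
d = 0.025 mm = 0.000025 m
rho_s - rho_w = 2635 - 1025 = 1610
Numerator = 1610 * 9.81 * (0.000025)^2 = 0.000009871313
Denominator = 18 * 1025 * 1e-6 = 0.018450
w = 0.000535 m/s

0.000535


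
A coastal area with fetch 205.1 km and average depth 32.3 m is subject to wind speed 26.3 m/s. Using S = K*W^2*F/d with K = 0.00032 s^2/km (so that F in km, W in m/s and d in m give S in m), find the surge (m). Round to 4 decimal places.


S = K * W^2 * F / d
W^2 = 26.3^2 = 691.69
S = 0.00032 * 691.69 * 205.1 / 32.3
Numerator = 0.00032 * 691.69 * 205.1 = 45.396998
S = 45.396998 / 32.3 = 1.4055 m

1.4055


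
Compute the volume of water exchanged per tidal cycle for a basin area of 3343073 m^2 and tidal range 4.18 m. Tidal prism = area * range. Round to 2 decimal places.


Tidal prism = Area * Tidal range
P = 3343073 * 4.18
P = 13974045.14 m^3

13974045.14


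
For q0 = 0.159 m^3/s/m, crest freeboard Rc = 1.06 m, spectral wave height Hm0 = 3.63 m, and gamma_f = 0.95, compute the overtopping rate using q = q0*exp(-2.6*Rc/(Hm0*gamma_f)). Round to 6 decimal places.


q = q0 * exp(-2.6 * Rc / (Hm0 * gamma_f))
Exponent = -2.6 * 1.06 / (3.63 * 0.95)
= -2.6 * 1.06 / 3.4485
= -0.799188
exp(-0.799188) = 0.449694
q = 0.159 * 0.449694
q = 0.071501 m^3/s/m

0.071501


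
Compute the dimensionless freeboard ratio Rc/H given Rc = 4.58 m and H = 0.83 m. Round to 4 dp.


Relative freeboard = Rc / H
= 4.58 / 0.83
= 5.5181

5.5181


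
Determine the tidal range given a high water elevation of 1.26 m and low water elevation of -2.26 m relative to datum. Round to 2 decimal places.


Tidal range = High water - Low water
Tidal range = 1.26 - (-2.26)
Tidal range = 3.52 m

3.52


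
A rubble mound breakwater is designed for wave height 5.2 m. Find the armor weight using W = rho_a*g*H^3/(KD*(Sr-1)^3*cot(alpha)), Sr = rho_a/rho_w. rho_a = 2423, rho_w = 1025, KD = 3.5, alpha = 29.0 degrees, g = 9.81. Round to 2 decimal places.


Sr = rho_a / rho_w = 2423 / 1025 = 2.363902
(Sr - 1) = 1.363902
(Sr - 1)^3 = 2.537172
cot(29.0) = 1 / tan(29.0) = 1 / 0.554309 = 1.804048
Numerator = 2423 * 9.81 * 5.2^3 = 3342200.1350
Denominator = 3.5 * 2.537172 * 1.804048 = 16.020128
W = 3342200.1350 / 16.020128
W = 208625.05 N

208625.05


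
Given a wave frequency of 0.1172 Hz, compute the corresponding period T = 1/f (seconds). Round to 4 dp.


T = 1 / f
T = 1 / 0.1172
T = 8.5324 s

8.5324


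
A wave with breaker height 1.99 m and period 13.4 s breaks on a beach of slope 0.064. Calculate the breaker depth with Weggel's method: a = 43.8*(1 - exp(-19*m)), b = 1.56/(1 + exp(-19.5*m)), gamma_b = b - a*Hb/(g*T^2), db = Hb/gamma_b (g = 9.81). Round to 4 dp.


a = 43.8 * (1 - exp(-19 * m))
exp(-19 * 0.064) = exp(-1.2160) = 0.296413
a = 43.8 * (1 - 0.296413) = 30.817091
b = 1.56 / (1 + exp(-19.5 * m))
exp(-19.5 * 0.064) = exp(-1.2480) = 0.287078
b = 1.56 / (1 + 0.287078) = 1.212047
Hb / (g * T^2) = 1.99 / (9.81 * 13.4^2) = 1.99 / 1761.4836 = 0.00112973
gamma_b = b - a * Hb/(g*T^2) = 1.212047 - 30.817091 * 0.00112973 = 1.177232
db = Hb / gamma_b = 1.99 / 1.177232
db = 1.6904 m

1.6904


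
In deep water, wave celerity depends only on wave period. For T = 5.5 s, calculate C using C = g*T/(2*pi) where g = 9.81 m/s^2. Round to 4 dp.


We use the deep-water celerity formula:
C = g * T / (2 * pi)
C = 9.81 * 5.5 / (2 * 3.14159...)
C = 53.955000 / 6.283185
C = 8.5872 m/s

8.5872


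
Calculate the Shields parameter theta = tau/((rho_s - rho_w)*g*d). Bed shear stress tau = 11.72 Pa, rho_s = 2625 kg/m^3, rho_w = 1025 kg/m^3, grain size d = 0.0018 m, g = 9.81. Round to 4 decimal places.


theta = tau / ((rho_s - rho_w) * g * d)
rho_s - rho_w = 2625 - 1025 = 1600
Denominator = 1600 * 9.81 * 0.0018 = 28.252800
theta = 11.72 / 28.252800
theta = 0.4148

0.4148


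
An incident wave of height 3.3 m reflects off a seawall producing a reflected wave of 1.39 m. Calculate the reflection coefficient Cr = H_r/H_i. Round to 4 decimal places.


Cr = H_r / H_i
Cr = 1.39 / 3.3
Cr = 0.4212

0.4212


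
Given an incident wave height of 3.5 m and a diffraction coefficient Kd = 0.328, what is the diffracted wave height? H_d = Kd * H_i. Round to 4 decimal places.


H_d = Kd * H_i
H_d = 0.328 * 3.5
H_d = 1.1480 m

1.1480


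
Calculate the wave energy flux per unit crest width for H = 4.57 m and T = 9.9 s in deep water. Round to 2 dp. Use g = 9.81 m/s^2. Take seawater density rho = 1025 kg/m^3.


P = rho * g^2 * H^2 * T / (32 * pi)
P = 1025 * 9.81^2 * 4.57^2 * 9.9 / (32 * pi)
P = 1025 * 96.2361 * 20.8849 * 9.9 / 100.53096
P = 202875.51 W/m

202875.51


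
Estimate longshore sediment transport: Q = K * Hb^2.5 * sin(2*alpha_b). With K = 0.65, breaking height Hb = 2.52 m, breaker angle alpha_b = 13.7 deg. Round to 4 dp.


Q = K * Hb^2.5 * sin(2 * alpha_b)
Hb^2.5 = 2.52^2.5 = 10.080947
sin(2 * 13.7) = sin(27.4) = 0.460200
Q = 0.65 * 10.080947 * 0.460200
Q = 3.0155 m^3/s

3.0155


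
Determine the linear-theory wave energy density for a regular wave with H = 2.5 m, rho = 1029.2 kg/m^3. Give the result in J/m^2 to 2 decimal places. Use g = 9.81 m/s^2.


E = (1/8) * rho * g * H^2
E = (1/8) * 1029.2 * 9.81 * 2.5^2
E = 0.125 * 1029.2 * 9.81 * 6.2500
E = 7887.85 J/m^2

7887.85


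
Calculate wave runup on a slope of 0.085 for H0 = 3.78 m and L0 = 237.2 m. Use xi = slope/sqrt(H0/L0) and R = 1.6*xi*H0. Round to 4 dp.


xi = slope / sqrt(H0/L0)
H0/L0 = 3.78/237.2 = 0.015936
sqrt(0.015936) = 0.126238
xi = 0.085 / 0.126238 = 0.673334
R = 1.6 * xi * H0 = 1.6 * 0.673334 * 3.78
R = 4.0723 m

4.0723


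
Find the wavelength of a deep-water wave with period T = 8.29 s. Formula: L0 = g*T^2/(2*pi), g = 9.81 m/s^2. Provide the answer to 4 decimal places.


L0 = g * T^2 / (2 * pi)
L0 = 9.81 * 8.29^2 / (2 * pi)
L0 = 9.81 * 68.7241 / 6.28319
L0 = 674.1834 / 6.28319
L0 = 107.2996 m

107.2996


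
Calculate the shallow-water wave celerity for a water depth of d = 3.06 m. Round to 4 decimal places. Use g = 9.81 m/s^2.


Using the shallow-water approximation:
C = sqrt(g * d) = sqrt(9.81 * 3.06)
C = sqrt(30.0186)
C = 5.4789 m/s

5.4789


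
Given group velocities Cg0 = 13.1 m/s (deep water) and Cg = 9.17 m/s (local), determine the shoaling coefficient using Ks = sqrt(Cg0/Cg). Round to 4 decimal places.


Ks = sqrt(Cg0 / Cg)
Ks = sqrt(13.1 / 9.17)
Ks = sqrt(1.4286)
Ks = 1.1952

1.1952


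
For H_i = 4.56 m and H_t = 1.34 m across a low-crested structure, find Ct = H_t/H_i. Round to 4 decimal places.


Ct = H_t / H_i
Ct = 1.34 / 4.56
Ct = 0.2939

0.2939


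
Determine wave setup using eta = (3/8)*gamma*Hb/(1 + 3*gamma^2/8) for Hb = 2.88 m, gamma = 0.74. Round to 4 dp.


eta = (3/8) * gamma * Hb / (1 + 3*gamma^2/8)
Numerator = (3/8) * 0.74 * 2.88 = 0.799200
Denominator = 1 + 3*0.74^2/8 = 1 + 0.205350 = 1.205350
eta = 0.799200 / 1.205350
eta = 0.6630 m

0.6630


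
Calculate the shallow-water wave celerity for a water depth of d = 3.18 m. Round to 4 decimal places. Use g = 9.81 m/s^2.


Using the shallow-water approximation:
C = sqrt(g * d) = sqrt(9.81 * 3.18)
C = sqrt(31.1958)
C = 5.5853 m/s

5.5853


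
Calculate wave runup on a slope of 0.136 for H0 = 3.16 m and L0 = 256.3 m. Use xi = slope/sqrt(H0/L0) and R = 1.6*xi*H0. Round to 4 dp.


xi = slope / sqrt(H0/L0)
H0/L0 = 3.16/256.3 = 0.012329
sqrt(0.012329) = 0.111037
xi = 0.136 / 0.111037 = 1.224813
R = 1.6 * xi * H0 = 1.6 * 1.224813 * 3.16
R = 6.1927 m

6.1927


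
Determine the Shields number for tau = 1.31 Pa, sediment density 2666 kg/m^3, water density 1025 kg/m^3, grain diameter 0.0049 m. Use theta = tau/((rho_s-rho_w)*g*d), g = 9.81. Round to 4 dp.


theta = tau / ((rho_s - rho_w) * g * d)
rho_s - rho_w = 2666 - 1025 = 1641
Denominator = 1641 * 9.81 * 0.0049 = 78.881229
theta = 1.31 / 78.881229
theta = 0.0166

0.0166


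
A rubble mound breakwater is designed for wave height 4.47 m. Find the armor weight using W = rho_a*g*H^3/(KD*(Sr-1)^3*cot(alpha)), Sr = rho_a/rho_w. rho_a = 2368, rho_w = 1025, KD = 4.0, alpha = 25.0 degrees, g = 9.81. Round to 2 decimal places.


Sr = rho_a / rho_w = 2368 / 1025 = 2.310244
(Sr - 1) = 1.310244
(Sr - 1)^3 = 2.249347
cot(25.0) = 1 / tan(25.0) = 1 / 0.466308 = 2.144507
Numerator = 2368 * 9.81 * 4.47^3 = 2074785.8375
Denominator = 4.0 * 2.249347 * 2.144507 = 19.294960
W = 2074785.8375 / 19.294960
W = 107529.94 N

107529.94


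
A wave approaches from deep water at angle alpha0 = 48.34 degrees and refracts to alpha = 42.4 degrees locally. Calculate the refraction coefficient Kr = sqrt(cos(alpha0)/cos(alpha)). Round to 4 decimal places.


Kr = sqrt(cos(alpha0) / cos(alpha))
cos(48.34) = 0.664709
cos(42.4) = 0.738455
Kr = sqrt(0.664709 / 0.738455)
Kr = sqrt(0.900134)
Kr = 0.9488

0.9488


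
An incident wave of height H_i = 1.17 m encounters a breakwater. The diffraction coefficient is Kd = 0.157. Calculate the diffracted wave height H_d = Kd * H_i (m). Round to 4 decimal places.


H_d = Kd * H_i
H_d = 0.157 * 1.17
H_d = 0.1837 m

0.1837


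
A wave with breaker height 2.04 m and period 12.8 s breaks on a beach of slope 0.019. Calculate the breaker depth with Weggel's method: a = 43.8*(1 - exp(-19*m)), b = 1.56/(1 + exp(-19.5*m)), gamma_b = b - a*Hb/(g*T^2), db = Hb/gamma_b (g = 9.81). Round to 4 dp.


a = 43.8 * (1 - exp(-19 * m))
exp(-19 * 0.019) = exp(-0.3610) = 0.696979
a = 43.8 * (1 - 0.696979) = 13.272320
b = 1.56 / (1 + exp(-19.5 * m))
exp(-19.5 * 0.019) = exp(-0.3705) = 0.690389
b = 1.56 / (1 + 0.690389) = 0.922864
Hb / (g * T^2) = 2.04 / (9.81 * 12.8^2) = 2.04 / 1607.2704 = 0.00126923
gamma_b = b - a * Hb/(g*T^2) = 0.922864 - 13.272320 * 0.00126923 = 0.906019
db = Hb / gamma_b = 2.04 / 0.906019
db = 2.2516 m

2.2516


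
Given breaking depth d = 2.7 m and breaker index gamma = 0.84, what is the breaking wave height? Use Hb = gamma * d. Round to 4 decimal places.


Hb = gamma * d
Hb = 0.84 * 2.7
Hb = 2.2680 m

2.2680


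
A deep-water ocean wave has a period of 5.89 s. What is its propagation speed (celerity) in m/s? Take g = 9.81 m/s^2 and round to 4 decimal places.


We use the deep-water celerity formula:
C = g * T / (2 * pi)
C = 9.81 * 5.89 / (2 * 3.14159...)
C = 57.780900 / 6.283185
C = 9.1961 m/s

9.1961


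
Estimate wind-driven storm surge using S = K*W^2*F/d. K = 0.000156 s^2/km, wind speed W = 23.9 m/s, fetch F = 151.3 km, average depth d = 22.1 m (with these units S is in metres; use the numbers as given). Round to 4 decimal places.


S = K * W^2 * F / d
W^2 = 23.9^2 = 571.21
S = 0.000156 * 571.21 * 151.3 / 22.1
Numerator = 0.000156 * 571.21 * 151.3 = 13.482155
S = 13.482155 / 22.1 = 0.6101 m

0.6101


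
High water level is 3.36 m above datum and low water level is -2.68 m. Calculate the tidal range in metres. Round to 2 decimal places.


Tidal range = High water - Low water
Tidal range = 3.36 - (-2.68)
Tidal range = 6.04 m

6.04


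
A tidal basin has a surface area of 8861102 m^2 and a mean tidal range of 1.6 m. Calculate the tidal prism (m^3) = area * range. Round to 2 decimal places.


Tidal prism = Area * Tidal range
P = 8861102 * 1.6
P = 14177763.20 m^3

14177763.20


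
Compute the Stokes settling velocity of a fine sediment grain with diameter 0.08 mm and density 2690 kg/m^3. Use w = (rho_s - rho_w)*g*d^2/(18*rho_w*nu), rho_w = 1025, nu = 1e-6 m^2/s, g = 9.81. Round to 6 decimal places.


w = (rho_s - rho_w) * g * d^2 / (18 * rho_w * nu)
d = 0.08 mm = 0.000080 m
rho_s - rho_w = 2690 - 1025 = 1665
Numerator = 1665 * 9.81 * (0.000080)^2 = 0.000104535360
Denominator = 18 * 1025 * 1e-6 = 0.018450
w = 0.005666 m/s

0.005666


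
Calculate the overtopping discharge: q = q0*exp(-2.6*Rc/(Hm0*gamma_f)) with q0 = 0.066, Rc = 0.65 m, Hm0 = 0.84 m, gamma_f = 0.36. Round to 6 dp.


q = q0 * exp(-2.6 * Rc / (Hm0 * gamma_f))
Exponent = -2.6 * 0.65 / (0.84 * 0.36)
= -2.6 * 0.65 / 0.3024
= -5.588624
exp(-5.588624) = 0.003740
q = 0.066 * 0.003740
q = 0.000247 m^3/s/m

0.000247


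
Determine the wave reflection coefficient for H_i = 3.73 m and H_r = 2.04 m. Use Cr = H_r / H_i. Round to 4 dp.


Cr = H_r / H_i
Cr = 2.04 / 3.73
Cr = 0.5469

0.5469


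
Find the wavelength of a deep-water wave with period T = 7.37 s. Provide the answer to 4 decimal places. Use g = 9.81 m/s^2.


L0 = g * T^2 / (2 * pi)
L0 = 9.81 * 7.37^2 / (2 * pi)
L0 = 9.81 * 54.3169 / 6.28319
L0 = 532.8488 / 6.28319
L0 = 84.8055 m

84.8055


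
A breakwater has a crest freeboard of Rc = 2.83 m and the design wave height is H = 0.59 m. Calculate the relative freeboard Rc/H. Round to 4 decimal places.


Relative freeboard = Rc / H
= 2.83 / 0.59
= 4.7966

4.7966


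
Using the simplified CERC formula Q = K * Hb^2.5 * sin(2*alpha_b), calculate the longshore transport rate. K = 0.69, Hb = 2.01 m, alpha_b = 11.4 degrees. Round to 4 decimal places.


Q = K * Hb^2.5 * sin(2 * alpha_b)
Hb^2.5 = 2.01^2.5 = 5.727830
sin(2 * 11.4) = sin(22.8) = 0.387516
Q = 0.69 * 5.727830 * 0.387516
Q = 1.5315 m^3/s

1.5315


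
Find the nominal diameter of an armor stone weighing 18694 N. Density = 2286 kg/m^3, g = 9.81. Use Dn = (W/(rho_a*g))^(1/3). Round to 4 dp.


V = W / (rho_a * g)
V = 18694 / (2286 * 9.81)
V = 18694 / 22425.66
V = 0.833599 m^3
Dn = V^(1/3) = 0.833599^(1/3)
Dn = 0.9411 m

0.9411


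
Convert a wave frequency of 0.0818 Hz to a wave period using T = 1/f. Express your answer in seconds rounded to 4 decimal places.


T = 1 / f
T = 1 / 0.0818
T = 12.2249 s

12.2249


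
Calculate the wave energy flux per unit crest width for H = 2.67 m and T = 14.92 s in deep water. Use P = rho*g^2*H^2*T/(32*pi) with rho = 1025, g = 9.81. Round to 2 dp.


P = rho * g^2 * H^2 * T / (32 * pi)
P = 1025 * 9.81^2 * 2.67^2 * 14.92 / (32 * pi)
P = 1025 * 96.2361 * 7.1289 * 14.92 / 100.53096
P = 104364.64 W/m

104364.64


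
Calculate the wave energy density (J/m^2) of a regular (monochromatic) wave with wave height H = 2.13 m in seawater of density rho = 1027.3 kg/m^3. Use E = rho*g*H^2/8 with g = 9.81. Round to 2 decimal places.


E = (1/8) * rho * g * H^2
E = (1/8) * 1027.3 * 9.81 * 2.13^2
E = 0.125 * 1027.3 * 9.81 * 4.5369
E = 5715.25 J/m^2

5715.25


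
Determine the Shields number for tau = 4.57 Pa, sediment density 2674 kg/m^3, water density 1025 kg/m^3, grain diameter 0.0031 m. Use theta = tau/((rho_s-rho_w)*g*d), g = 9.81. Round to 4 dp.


theta = tau / ((rho_s - rho_w) * g * d)
rho_s - rho_w = 2674 - 1025 = 1649
Denominator = 1649 * 9.81 * 0.0031 = 50.147739
theta = 4.57 / 50.147739
theta = 0.0911

0.0911


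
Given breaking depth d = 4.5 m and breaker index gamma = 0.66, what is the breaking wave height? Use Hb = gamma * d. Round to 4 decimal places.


Hb = gamma * d
Hb = 0.66 * 4.5
Hb = 2.9700 m

2.9700


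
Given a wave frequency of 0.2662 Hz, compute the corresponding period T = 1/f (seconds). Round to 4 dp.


T = 1 / f
T = 1 / 0.2662
T = 3.7566 s

3.7566


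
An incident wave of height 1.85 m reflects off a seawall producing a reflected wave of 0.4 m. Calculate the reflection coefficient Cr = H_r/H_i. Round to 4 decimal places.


Cr = H_r / H_i
Cr = 0.4 / 1.85
Cr = 0.2162

0.2162


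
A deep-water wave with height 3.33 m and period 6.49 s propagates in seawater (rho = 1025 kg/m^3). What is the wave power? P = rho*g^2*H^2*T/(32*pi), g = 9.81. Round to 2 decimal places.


P = rho * g^2 * H^2 * T / (32 * pi)
P = 1025 * 9.81^2 * 3.33^2 * 6.49 / (32 * pi)
P = 1025 * 96.2361 * 11.0889 * 6.49 / 100.53096
P = 70614.71 W/m

70614.71


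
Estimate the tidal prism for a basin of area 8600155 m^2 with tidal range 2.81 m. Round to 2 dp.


Tidal prism = Area * Tidal range
P = 8600155 * 2.81
P = 24166435.55 m^3

24166435.55


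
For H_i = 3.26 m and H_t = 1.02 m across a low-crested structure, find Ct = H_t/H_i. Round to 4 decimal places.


Ct = H_t / H_i
Ct = 1.02 / 3.26
Ct = 0.3129

0.3129


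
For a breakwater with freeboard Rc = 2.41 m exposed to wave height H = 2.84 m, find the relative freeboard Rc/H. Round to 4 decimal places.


Relative freeboard = Rc / H
= 2.41 / 2.84
= 0.8486

0.8486


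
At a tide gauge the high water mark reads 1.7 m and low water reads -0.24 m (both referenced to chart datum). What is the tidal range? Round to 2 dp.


Tidal range = High water - Low water
Tidal range = 1.7 - (-0.24)
Tidal range = 1.94 m

1.94


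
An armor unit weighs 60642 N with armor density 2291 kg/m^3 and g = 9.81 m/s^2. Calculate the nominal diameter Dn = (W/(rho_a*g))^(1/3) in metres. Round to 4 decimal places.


V = W / (rho_a * g)
V = 60642 / (2291 * 9.81)
V = 60642 / 22474.71
V = 2.698233 m^3
Dn = V^(1/3) = 2.698233^(1/3)
Dn = 1.3922 m

1.3922


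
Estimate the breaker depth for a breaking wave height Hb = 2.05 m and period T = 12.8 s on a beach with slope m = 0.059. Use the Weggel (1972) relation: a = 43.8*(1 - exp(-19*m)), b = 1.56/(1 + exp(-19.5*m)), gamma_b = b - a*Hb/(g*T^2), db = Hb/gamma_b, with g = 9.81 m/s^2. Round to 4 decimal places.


a = 43.8 * (1 - exp(-19 * m))
exp(-19 * 0.059) = exp(-1.1210) = 0.325954
a = 43.8 * (1 - 0.325954) = 29.523229
b = 1.56 / (1 + exp(-19.5 * m))
exp(-19.5 * 0.059) = exp(-1.1505) = 0.316478
b = 1.56 / (1 + 0.316478) = 1.184979
Hb / (g * T^2) = 2.05 / (9.81 * 12.8^2) = 2.05 / 1607.2704 = 0.00127545
gamma_b = b - a * Hb/(g*T^2) = 1.184979 - 29.523229 * 0.00127545 = 1.147324
db = Hb / gamma_b = 2.05 / 1.147324
db = 1.7868 m

1.7868


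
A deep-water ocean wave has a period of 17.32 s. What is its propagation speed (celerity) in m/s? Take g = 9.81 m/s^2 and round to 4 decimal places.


We use the deep-water celerity formula:
C = g * T / (2 * pi)
C = 9.81 * 17.32 / (2 * 3.14159...)
C = 169.909200 / 6.283185
C = 27.0419 m/s

27.0419


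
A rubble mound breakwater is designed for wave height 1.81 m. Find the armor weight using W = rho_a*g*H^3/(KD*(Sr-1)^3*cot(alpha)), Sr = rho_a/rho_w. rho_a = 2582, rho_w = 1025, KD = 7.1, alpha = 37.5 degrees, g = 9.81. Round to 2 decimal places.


Sr = rho_a / rho_w = 2582 / 1025 = 2.519024
(Sr - 1) = 1.519024
(Sr - 1)^3 = 3.505050
cot(37.5) = 1 / tan(37.5) = 1 / 0.767327 = 1.303225
Numerator = 2582 * 9.81 * 1.81^3 = 150196.9003
Denominator = 7.1 * 3.505050 * 1.303225 = 32.431879
W = 150196.9003 / 32.431879
W = 4631.15 N

4631.15


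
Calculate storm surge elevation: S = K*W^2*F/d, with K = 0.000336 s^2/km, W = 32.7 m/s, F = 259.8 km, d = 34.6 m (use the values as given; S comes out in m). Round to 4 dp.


S = K * W^2 * F / d
W^2 = 32.7^2 = 1069.29
S = 0.000336 * 1069.29 * 259.8 / 34.6
Numerator = 0.000336 * 1069.29 * 259.8 = 93.341318
S = 93.341318 / 34.6 = 2.6977 m

2.6977


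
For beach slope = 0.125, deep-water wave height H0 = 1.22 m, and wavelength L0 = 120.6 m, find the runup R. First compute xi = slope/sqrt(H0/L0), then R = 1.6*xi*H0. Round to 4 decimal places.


xi = slope / sqrt(H0/L0)
H0/L0 = 1.22/120.6 = 0.010116
sqrt(0.010116) = 0.100579
xi = 0.125 / 0.100579 = 1.242807
R = 1.6 * xi * H0 = 1.6 * 1.242807 * 1.22
R = 2.4260 m

2.4260


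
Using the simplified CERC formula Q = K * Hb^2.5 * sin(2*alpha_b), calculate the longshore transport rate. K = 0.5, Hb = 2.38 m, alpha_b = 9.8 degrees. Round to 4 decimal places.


Q = K * Hb^2.5 * sin(2 * alpha_b)
Hb^2.5 = 2.38^2.5 = 8.738611
sin(2 * 9.8) = sin(19.6) = 0.335452
Q = 0.5 * 8.738611 * 0.335452
Q = 1.4657 m^3/s

1.4657


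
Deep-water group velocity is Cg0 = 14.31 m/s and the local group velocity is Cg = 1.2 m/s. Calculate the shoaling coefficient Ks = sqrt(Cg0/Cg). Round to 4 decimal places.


Ks = sqrt(Cg0 / Cg)
Ks = sqrt(14.31 / 1.2)
Ks = sqrt(11.9250)
Ks = 3.4533

3.4533


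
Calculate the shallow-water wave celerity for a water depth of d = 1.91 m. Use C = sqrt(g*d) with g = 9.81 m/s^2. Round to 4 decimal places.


Using the shallow-water approximation:
C = sqrt(g * d) = sqrt(9.81 * 1.91)
C = sqrt(18.7371)
C = 4.3286 m/s

4.3286


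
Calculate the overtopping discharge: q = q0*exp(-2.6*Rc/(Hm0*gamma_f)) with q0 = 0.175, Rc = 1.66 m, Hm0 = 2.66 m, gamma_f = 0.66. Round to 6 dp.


q = q0 * exp(-2.6 * Rc / (Hm0 * gamma_f))
Exponent = -2.6 * 1.66 / (2.66 * 0.66)
= -2.6 * 1.66 / 1.7556
= -2.458419
exp(-2.458419) = 0.085570
q = 0.175 * 0.085570
q = 0.014975 m^3/s/m

0.014975


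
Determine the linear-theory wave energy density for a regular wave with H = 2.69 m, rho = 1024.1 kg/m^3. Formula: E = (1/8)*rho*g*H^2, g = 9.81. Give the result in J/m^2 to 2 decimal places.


E = (1/8) * rho * g * H^2
E = (1/8) * 1024.1 * 9.81 * 2.69^2
E = 0.125 * 1024.1 * 9.81 * 7.2361
E = 9087.11 J/m^2

9087.11


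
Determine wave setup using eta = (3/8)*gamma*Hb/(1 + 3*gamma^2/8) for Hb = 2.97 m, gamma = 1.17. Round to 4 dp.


eta = (3/8) * gamma * Hb / (1 + 3*gamma^2/8)
Numerator = (3/8) * 1.17 * 2.97 = 1.303087
Denominator = 1 + 3*1.17^2/8 = 1 + 0.513338 = 1.513338
eta = 1.303087 / 1.513338
eta = 0.8611 m

0.8611


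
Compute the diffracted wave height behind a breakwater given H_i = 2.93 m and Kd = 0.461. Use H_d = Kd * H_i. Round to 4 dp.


H_d = Kd * H_i
H_d = 0.461 * 2.93
H_d = 1.3507 m

1.3507


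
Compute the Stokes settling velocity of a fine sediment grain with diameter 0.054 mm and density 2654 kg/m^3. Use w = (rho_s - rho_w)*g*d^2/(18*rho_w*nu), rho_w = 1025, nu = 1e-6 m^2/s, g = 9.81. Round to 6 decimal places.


w = (rho_s - rho_w) * g * d^2 / (18 * rho_w * nu)
d = 0.054 mm = 0.000054 m
rho_s - rho_w = 2654 - 1025 = 1629
Numerator = 1629 * 9.81 * (0.000054)^2 = 0.000046599109
Denominator = 18 * 1025 * 1e-6 = 0.018450
w = 0.002526 m/s

0.002526


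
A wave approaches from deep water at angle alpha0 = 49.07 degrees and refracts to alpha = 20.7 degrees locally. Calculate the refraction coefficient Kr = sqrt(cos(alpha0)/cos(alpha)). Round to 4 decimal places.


Kr = sqrt(cos(alpha0) / cos(alpha))
cos(49.07) = 0.655136
cos(20.7) = 0.935444
Kr = sqrt(0.655136 / 0.935444)
Kr = sqrt(0.700348)
Kr = 0.8369

0.8369


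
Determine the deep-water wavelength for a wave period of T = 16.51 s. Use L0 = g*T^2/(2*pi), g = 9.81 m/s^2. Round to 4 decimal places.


L0 = g * T^2 / (2 * pi)
L0 = 9.81 * 16.51^2 / (2 * pi)
L0 = 9.81 * 272.5801 / 6.28319
L0 = 2674.0108 / 6.28319
L0 = 425.5820 m

425.5820


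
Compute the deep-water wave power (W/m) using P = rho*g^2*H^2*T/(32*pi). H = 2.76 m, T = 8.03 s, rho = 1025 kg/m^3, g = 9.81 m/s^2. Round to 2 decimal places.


P = rho * g^2 * H^2 * T / (32 * pi)
P = 1025 * 9.81^2 * 2.76^2 * 8.03 / (32 * pi)
P = 1025 * 96.2361 * 7.6176 * 8.03 / 100.53096
P = 60019.97 W/m

60019.97


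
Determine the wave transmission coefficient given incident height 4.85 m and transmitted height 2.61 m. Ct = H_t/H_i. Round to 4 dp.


Ct = H_t / H_i
Ct = 2.61 / 4.85
Ct = 0.5381

0.5381


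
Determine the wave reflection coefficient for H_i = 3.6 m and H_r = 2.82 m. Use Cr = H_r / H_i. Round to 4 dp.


Cr = H_r / H_i
Cr = 2.82 / 3.6
Cr = 0.7833

0.7833


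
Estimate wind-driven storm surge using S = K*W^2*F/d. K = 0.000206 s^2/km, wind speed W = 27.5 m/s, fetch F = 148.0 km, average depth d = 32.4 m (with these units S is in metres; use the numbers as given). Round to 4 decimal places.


S = K * W^2 * F / d
W^2 = 27.5^2 = 756.25
S = 0.000206 * 756.25 * 148.0 / 32.4
Numerator = 0.000206 * 756.25 * 148.0 = 23.056550
S = 23.056550 / 32.4 = 0.7116 m

0.7116


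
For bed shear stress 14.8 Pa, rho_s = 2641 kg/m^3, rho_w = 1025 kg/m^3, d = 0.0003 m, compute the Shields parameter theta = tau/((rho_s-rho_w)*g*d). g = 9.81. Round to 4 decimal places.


theta = tau / ((rho_s - rho_w) * g * d)
rho_s - rho_w = 2641 - 1025 = 1616
Denominator = 1616 * 9.81 * 0.0003 = 4.755888
theta = 14.8 / 4.755888
theta = 3.1119

3.1119


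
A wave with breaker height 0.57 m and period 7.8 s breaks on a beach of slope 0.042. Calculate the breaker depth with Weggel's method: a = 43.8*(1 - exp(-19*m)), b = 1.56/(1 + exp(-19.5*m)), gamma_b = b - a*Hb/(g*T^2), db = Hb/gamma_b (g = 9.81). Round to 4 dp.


a = 43.8 * (1 - exp(-19 * m))
exp(-19 * 0.042) = exp(-0.7980) = 0.450229
a = 43.8 * (1 - 0.450229) = 24.079991
b = 1.56 / (1 + exp(-19.5 * m))
exp(-19.5 * 0.042) = exp(-0.8190) = 0.440872
b = 1.56 / (1 + 0.440872) = 1.082677
Hb / (g * T^2) = 0.57 / (9.81 * 7.8^2) = 0.57 / 596.8404 = 0.00095503
gamma_b = b - a * Hb/(g*T^2) = 1.082677 - 24.079991 * 0.00095503 = 1.059680
db = Hb / gamma_b = 0.57 / 1.059680
db = 0.5379 m

0.5379


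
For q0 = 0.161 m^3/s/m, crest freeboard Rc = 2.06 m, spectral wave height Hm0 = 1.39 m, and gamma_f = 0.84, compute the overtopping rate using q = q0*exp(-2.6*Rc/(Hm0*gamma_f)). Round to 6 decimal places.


q = q0 * exp(-2.6 * Rc / (Hm0 * gamma_f))
Exponent = -2.6 * 2.06 / (1.39 * 0.84)
= -2.6 * 2.06 / 1.1676
= -4.587187
exp(-4.587187) = 0.010181
q = 0.161 * 0.010181
q = 0.001639 m^3/s/m

0.001639


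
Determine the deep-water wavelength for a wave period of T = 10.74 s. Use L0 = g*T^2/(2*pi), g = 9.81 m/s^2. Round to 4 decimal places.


L0 = g * T^2 / (2 * pi)
L0 = 9.81 * 10.74^2 / (2 * pi)
L0 = 9.81 * 115.3476 / 6.28319
L0 = 1131.5600 / 6.28319
L0 = 180.0934 m

180.0934


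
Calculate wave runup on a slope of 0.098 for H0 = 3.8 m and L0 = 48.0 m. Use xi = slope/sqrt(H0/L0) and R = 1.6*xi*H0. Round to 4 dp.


xi = slope / sqrt(H0/L0)
H0/L0 = 3.8/48.0 = 0.079167
sqrt(0.079167) = 0.281366
xi = 0.098 / 0.281366 = 0.348301
R = 1.6 * xi * H0 = 1.6 * 0.348301 * 3.8
R = 2.1177 m

2.1177


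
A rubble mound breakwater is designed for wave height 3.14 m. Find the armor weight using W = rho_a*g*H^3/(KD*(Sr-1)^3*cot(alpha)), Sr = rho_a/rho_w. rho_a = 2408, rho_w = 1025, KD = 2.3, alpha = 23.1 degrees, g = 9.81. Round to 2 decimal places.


Sr = rho_a / rho_w = 2408 / 1025 = 2.349268
(Sr - 1) = 1.349268
(Sr - 1)^3 = 2.456377
cot(23.1) = 1 / tan(23.1) = 1 / 0.426536 = 2.344467
Numerator = 2408 * 9.81 * 3.14^3 = 731331.7600
Denominator = 2.3 * 2.456377 * 2.344467 = 13.245457
W = 731331.7600 / 13.245457
W = 55213.78 N

55213.78


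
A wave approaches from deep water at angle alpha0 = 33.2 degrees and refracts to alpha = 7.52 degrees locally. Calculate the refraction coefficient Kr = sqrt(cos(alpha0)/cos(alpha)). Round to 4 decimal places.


Kr = sqrt(cos(alpha0) / cos(alpha))
cos(33.2) = 0.836764
cos(7.52) = 0.991399
Kr = sqrt(0.836764 / 0.991399)
Kr = sqrt(0.844024)
Kr = 0.9187

0.9187


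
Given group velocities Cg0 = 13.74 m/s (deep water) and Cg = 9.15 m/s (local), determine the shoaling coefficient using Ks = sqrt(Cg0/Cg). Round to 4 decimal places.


Ks = sqrt(Cg0 / Cg)
Ks = sqrt(13.74 / 9.15)
Ks = sqrt(1.5016)
Ks = 1.2254

1.2254


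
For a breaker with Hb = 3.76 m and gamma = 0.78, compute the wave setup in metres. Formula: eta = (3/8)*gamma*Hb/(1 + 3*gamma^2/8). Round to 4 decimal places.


eta = (3/8) * gamma * Hb / (1 + 3*gamma^2/8)
Numerator = (3/8) * 0.78 * 3.76 = 1.099800
Denominator = 1 + 3*0.78^2/8 = 1 + 0.228150 = 1.228150
eta = 1.099800 / 1.228150
eta = 0.8955 m

0.8955


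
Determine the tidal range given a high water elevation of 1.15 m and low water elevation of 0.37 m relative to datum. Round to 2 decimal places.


Tidal range = High water - Low water
Tidal range = 1.15 - (0.37)
Tidal range = 0.78 m

0.78


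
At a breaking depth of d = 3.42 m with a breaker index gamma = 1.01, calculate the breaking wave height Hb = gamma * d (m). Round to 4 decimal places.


Hb = gamma * d
Hb = 1.01 * 3.42
Hb = 3.4542 m

3.4542


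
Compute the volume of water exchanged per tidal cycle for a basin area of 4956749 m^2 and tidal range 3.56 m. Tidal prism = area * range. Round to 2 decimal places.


Tidal prism = Area * Tidal range
P = 4956749 * 3.56
P = 17646026.44 m^3

17646026.44


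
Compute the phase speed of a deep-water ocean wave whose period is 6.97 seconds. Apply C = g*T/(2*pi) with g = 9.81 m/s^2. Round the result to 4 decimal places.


We use the deep-water celerity formula:
C = g * T / (2 * pi)
C = 9.81 * 6.97 / (2 * 3.14159...)
C = 68.375700 / 6.283185
C = 10.8823 m/s

10.8823


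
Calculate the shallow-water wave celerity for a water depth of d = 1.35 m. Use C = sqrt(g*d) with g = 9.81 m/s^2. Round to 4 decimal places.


Using the shallow-water approximation:
C = sqrt(g * d) = sqrt(9.81 * 1.35)
C = sqrt(13.2435)
C = 3.6392 m/s

3.6392


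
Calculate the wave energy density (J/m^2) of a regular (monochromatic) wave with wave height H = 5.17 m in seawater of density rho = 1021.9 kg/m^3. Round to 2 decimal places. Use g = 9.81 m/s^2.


E = (1/8) * rho * g * H^2
E = (1/8) * 1021.9 * 9.81 * 5.17^2
E = 0.125 * 1021.9 * 9.81 * 26.7289
E = 33494.11 J/m^2

33494.11
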